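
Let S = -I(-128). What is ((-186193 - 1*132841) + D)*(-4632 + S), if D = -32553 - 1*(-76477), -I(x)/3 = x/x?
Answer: 1273484190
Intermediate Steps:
I(x) = -3 (I(x) = -3*x/x = -3*1 = -3)
D = 43924 (D = -32553 + 76477 = 43924)
S = 3 (S = -1*(-3) = 3)
((-186193 - 1*132841) + D)*(-4632 + S) = ((-186193 - 1*132841) + 43924)*(-4632 + 3) = ((-186193 - 132841) + 43924)*(-4629) = (-319034 + 43924)*(-4629) = -275110*(-4629) = 1273484190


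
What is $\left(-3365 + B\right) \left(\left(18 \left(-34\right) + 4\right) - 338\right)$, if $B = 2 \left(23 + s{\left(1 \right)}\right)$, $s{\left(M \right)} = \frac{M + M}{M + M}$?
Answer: $3137882$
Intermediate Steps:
$s{\left(M \right)} = 1$ ($s{\left(M \right)} = \frac{2 M}{2 M} = 2 M \frac{1}{2 M} = 1$)
$B = 48$ ($B = 2 \left(23 + 1\right) = 2 \cdot 24 = 48$)
$\left(-3365 + B\right) \left(\left(18 \left(-34\right) + 4\right) - 338\right) = \left(-3365 + 48\right) \left(\left(18 \left(-34\right) + 4\right) - 338\right) = - 3317 \left(\left(-612 + 4\right) - 338\right) = - 3317 \left(-608 - 338\right) = \left(-3317\right) \left(-946\right) = 3137882$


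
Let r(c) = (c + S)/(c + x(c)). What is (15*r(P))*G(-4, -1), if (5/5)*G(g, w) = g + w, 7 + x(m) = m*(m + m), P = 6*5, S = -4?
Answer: -1950/1823 ≈ -1.0697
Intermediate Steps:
P = 30
x(m) = -7 + 2*m**2 (x(m) = -7 + m*(m + m) = -7 + m*(2*m) = -7 + 2*m**2)
G(g, w) = g + w
r(c) = (-4 + c)/(-7 + c + 2*c**2) (r(c) = (c - 4)/(c + (-7 + 2*c**2)) = (-4 + c)/(-7 + c + 2*c**2))
(15*r(P))*G(-4, -1) = (15*((-4 + 30)/(-7 + 30 + 2*30**2)))*(-4 - 1) = (15*(26/(-7 + 30 + 2*900)))*(-5) = (15*(26/(-7 + 30 + 1800)))*(-5) = (15*(26/1823))*(-5) = (390/1823)*(-5) = -1950/1823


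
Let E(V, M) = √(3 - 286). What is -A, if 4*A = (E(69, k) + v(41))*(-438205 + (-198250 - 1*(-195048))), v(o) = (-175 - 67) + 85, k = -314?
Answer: -69300899/4 + 441407*I*√283/4 ≈ -1.7325e+7 + 1.8564e+6*I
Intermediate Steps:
E(V, M) = I*√283 (E(V, M) = √(-283) = I*√283)
v(o) = -157 (v(o) = -242 + 85 = -157)
A = 69300899/4 - 441407*I*√283/4 (A = ((I*√283 - 157)*(-438205 + (-198250 - 1*(-195048))))/4 = ((-157 + I*√283)*(-438205 + (-198250 + 195048)))/4 = ((-157 + I*√283)*(-438205 - 3202))/4 = ((-157 + I*√283)*(-441407))/4 = (69300899 - 441407*I*√283)/4 = 69300899/4 - 441407*I*√283/4 ≈ 1.7325e+7 - 1.8564e+6*I)
-A = -(69300899/4 - 441407*I*√283/4) = -69300899/4 + 441407*I*√283/4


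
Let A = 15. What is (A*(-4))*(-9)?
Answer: 540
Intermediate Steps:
(A*(-4))*(-9) = (15*(-4))*(-9) = -60*(-9) = 540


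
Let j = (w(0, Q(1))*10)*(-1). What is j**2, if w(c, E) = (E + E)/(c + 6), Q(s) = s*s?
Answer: 100/9 ≈ 11.111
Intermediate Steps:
Q(s) = s**2
w(c, E) = 2*E/(6 + c) (w(c, E) = (2*E)/(6 + c) = 2*E/(6 + c))
j = -10/3 (j = ((2*1**2/(6 + 0))*10)*(-1) = ((2*1/6)*10)*(-1) = ((2*1*(1/6))*10)*(-1) = ((1/3)*10)*(-1) = (10/3)*(-1) = -10/3 ≈ -3.3333)
j**2 = (-10/3)**2 = 100/9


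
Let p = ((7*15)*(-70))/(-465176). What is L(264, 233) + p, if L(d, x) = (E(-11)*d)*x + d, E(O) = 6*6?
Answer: 515111716923/232588 ≈ 2.2147e+6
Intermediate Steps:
E(O) = 36
L(d, x) = d + 36*d*x (L(d, x) = (36*d)*x + d = 36*d*x + d = d + 36*d*x)
p = 3675/232588 (p = (105*(-70))*(-1/465176) = -7350*(-1/465176) = 3675/232588 ≈ 0.015800)
L(264, 233) + p = 264*(1 + 36*233) + 3675/232588 = 264*(1 + 8388) + 3675/232588 = 264*8389 + 3675/232588 = 2214696 + 3675/232588 = 515111716923/232588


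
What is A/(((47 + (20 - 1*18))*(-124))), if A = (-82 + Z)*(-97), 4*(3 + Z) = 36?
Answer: -1843/1519 ≈ -1.2133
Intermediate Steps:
Z = 6 (Z = -3 + (¼)*36 = -3 + 9 = 6)
A = 7372 (A = (-82 + 6)*(-97) = -76*(-97) = 7372)
A/(((47 + (20 - 1*18))*(-124))) = 7372/(((47 + (20 - 1*18))*(-124))) = 7372/(((47 + (20 - 18))*(-124))) = 7372/(((47 + 2)*(-124))) = 7372/((49*(-124))) = 7372/(-6076) = 7372*(-1/6076) = -1843/1519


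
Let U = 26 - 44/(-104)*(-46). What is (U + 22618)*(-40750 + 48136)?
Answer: 2172362934/13 ≈ 1.6710e+8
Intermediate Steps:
U = 85/13 (U = 26 - 44*(-1/104)*(-46) = 26 + (11/26)*(-46) = 26 - 253/13 = 85/13 ≈ 6.5385)
(U + 22618)*(-40750 + 48136) = (85/13 + 22618)*(-40750 + 48136) = (294119/13)*7386 = 2172362934/13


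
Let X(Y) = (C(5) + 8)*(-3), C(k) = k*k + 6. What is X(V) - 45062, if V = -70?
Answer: -45179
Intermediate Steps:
C(k) = 6 + k² (C(k) = k² + 6 = 6 + k²)
X(Y) = -117 (X(Y) = ((6 + 5²) + 8)*(-3) = ((6 + 25) + 8)*(-3) = (31 + 8)*(-3) = 39*(-3) = -117)
X(V) - 45062 = -117 - 45062 = -45179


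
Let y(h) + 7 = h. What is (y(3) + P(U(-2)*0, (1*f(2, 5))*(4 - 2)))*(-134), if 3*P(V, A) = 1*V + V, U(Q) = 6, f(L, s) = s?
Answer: 536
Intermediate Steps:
P(V, A) = 2*V/3 (P(V, A) = (1*V + V)/3 = (V + V)/3 = (2*V)/3 = 2*V/3)
y(h) = -7 + h
(y(3) + P(U(-2)*0, (1*f(2, 5))*(4 - 2)))*(-134) = ((-7 + 3) + 2*(6*0)/3)*(-134) = (-4 + (⅔)*0)*(-134) = (-4 + 0)*(-134) = -4*(-134) = 536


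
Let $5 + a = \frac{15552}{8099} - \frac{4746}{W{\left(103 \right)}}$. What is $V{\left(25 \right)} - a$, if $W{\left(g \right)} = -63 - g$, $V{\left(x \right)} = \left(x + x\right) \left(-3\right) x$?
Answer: $- \frac{2537962408}{672217} \approx -3775.5$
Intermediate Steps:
$V{\left(x \right)} = - 6 x^{2}$ ($V{\left(x \right)} = 2 x \left(-3\right) x = - 6 x x = - 6 x^{2}$)
$a = \frac{17148658}{672217}$ ($a = -5 - \left(- \frac{15552}{8099} + \frac{4746}{-63 - 103}\right) = -5 - \left(- \frac{15552}{8099} + \frac{4746}{-166}\right) = -5 + \left(\frac{15552}{8099} - - \frac{2373}{83}\right) = -5 + \left(\frac{15552}{8099} + \frac{2373}{83}\right) = -5 + \frac{20509743}{672217} = \frac{17148658}{672217} \approx 25.511$)
$V{\left(25 \right)} - a = - 6 \cdot 25^{2} - \frac{17148658}{672217} = \left(-6\right) 625 - \frac{17148658}{672217} = -3750 - \frac{17148658}{672217} = - \frac{2537962408}{672217}$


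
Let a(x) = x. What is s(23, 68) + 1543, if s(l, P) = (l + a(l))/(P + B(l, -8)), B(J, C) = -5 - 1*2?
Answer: 94169/61 ≈ 1543.8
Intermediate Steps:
B(J, C) = -7 (B(J, C) = -5 - 2 = -7)
s(l, P) = 2*l/(-7 + P) (s(l, P) = (l + l)/(P - 7) = (2*l)/(-7 + P) = 2*l/(-7 + P))
s(23, 68) + 1543 = 2*23/(-7 + 68) + 1543 = 2*23/61 + 1543 = 2*23*(1/61) + 1543 = 46/61 + 1543 = 94169/61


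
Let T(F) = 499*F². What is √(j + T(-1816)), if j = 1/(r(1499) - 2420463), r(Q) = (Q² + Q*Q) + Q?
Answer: √7085725807010000802974/2075038 ≈ 40566.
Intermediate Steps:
r(Q) = Q + 2*Q² (r(Q) = (Q² + Q²) + Q = 2*Q² + Q = Q + 2*Q²)
j = 1/2075038 (j = 1/(1499*(1 + 2*1499) - 2420463) = 1/(1499*(1 + 2998) - 2420463) = 1/(1499*2999 - 2420463) = 1/(4495501 - 2420463) = 1/2075038 ≈ 4.8192e-7)
√(j + T(-1816)) = √(1/2075038 + 499*(-1816)²) = √(1/2075038 + 499*3297856) = √(1/2075038 + 1645630144) = √(3414745082745473/2075038) = √7085725807010000802974/2075038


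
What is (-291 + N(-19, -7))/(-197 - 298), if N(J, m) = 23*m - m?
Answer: 89/99 ≈ 0.89899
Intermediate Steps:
N(J, m) = 22*m
(-291 + N(-19, -7))/(-197 - 298) = (-291 + 22*(-7))/(-197 - 298) = (-291 - 154)/(-495) = -445*(-1/495) = 89/99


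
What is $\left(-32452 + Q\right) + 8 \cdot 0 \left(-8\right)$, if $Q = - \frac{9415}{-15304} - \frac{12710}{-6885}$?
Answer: $- \frac{683828859593}{21073608} \approx -32450.0$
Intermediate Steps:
$Q = \frac{51867223}{21073608}$ ($Q = \left(-9415\right) \left(- \frac{1}{15304}\right) - - \frac{2542}{1377} = \frac{9415}{15304} + \frac{2542}{1377} = \frac{51867223}{21073608} \approx 2.4612$)
$\left(-32452 + Q\right) + 8 \cdot 0 \left(-8\right) = \left(-32452 + \frac{51867223}{21073608}\right) + 8 \cdot 0 \left(-8\right) = - \frac{683828859593}{21073608} + 0 \left(-8\right) = - \frac{683828859593}{21073608} + 0 = - \frac{683828859593}{21073608}$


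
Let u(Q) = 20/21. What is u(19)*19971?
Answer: 19020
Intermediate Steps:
u(Q) = 20/21 (u(Q) = 20*(1/21) = 20/21)
u(19)*19971 = (20/21)*19971 = 19020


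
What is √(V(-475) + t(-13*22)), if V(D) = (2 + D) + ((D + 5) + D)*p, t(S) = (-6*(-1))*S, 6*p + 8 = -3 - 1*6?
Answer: √1954/2 ≈ 22.102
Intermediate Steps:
p = -17/6 (p = -4/3 + (-3 - 1*6)/6 = -4/3 + (-3 - 6)/6 = -4/3 + (⅙)*(-9) = -4/3 - 3/2 = -17/6 ≈ -2.8333)
t(S) = 6*S
V(D) = -73/6 - 14*D/3 (V(D) = (2 + D) + ((D + 5) + D)*(-17/6) = (2 + D) + ((5 + D) + D)*(-17/6) = (2 + D) + (5 + 2*D)*(-17/6) = (2 + D) + (-85/6 - 17*D/3) = -73/6 - 14*D/3)
√(V(-475) + t(-13*22)) = √((-73/6 - 14/3*(-475)) + 6*(-13*22)) = √((-73/6 + 6650/3) + 6*(-286)) = √(4409/2 - 1716) = √(977/2) = √1954/2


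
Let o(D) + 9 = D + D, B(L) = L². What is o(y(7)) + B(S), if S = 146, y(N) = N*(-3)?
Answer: 21265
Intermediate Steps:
y(N) = -3*N
o(D) = -9 + 2*D (o(D) = -9 + (D + D) = -9 + 2*D)
o(y(7)) + B(S) = (-9 + 2*(-3*7)) + 146² = (-9 + 2*(-21)) + 21316 = (-9 - 42) + 21316 = -51 + 21316 = 21265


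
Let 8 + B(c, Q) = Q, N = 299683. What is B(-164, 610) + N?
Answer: 300285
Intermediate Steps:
B(c, Q) = -8 + Q
B(-164, 610) + N = (-8 + 610) + 299683 = 602 + 299683 = 300285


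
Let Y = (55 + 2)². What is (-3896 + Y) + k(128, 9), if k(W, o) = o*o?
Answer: -566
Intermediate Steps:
k(W, o) = o²
Y = 3249 (Y = 57² = 3249)
(-3896 + Y) + k(128, 9) = (-3896 + 3249) + 9² = -647 + 81 = -566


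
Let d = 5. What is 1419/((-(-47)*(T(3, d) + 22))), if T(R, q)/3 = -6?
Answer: 1419/188 ≈ 7.5479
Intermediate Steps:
T(R, q) = -18 (T(R, q) = 3*(-6) = -18)
1419/((-(-47)*(T(3, d) + 22))) = 1419/((-(-47)*(-18 + 22))) = 1419/((-(-47)*4)) = 1419/((-1*(-188))) = 1419/188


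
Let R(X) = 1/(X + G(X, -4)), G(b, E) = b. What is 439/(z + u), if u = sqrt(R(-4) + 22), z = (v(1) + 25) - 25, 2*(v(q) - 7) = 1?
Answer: 5268/55 - 878*sqrt(14)/55 ≈ 36.051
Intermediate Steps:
v(q) = 15/2 (v(q) = 7 + (1/2)*1 = 7 + 1/2 = 15/2)
z = 15/2 (z = (15/2 + 25) - 25 = 65/2 - 25 = 15/2 ≈ 7.5000)
R(X) = 1/(2*X) (R(X) = 1/(X + X) = 1/(2*X))
u = 5*sqrt(14)/4 (u = sqrt((1/2)/(-4) + 22) = sqrt((1/2)*(-1/4) + 22) = sqrt(-1/8 + 22) = sqrt(175/8) = 5*sqrt(14)/4 ≈ 4.6771)
439/(z + u) = 439/(15/2 + 5*sqrt(14)/4)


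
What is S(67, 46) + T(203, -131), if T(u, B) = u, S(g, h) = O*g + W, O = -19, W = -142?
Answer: -1212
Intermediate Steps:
S(g, h) = -142 - 19*g (S(g, h) = -19*g - 142 = -142 - 19*g)
S(67, 46) + T(203, -131) = (-142 - 19*67) + 203 = (-142 - 1273) + 203 = -1415 + 203 = -1212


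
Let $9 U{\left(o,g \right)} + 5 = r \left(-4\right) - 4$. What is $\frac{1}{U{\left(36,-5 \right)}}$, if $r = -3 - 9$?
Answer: $\frac{3}{13} \approx 0.23077$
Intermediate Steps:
$r = -12$ ($r = -3 - 9 = -12$)
$U{\left(o,g \right)} = \frac{13}{3}$ ($U{\left(o,g \right)} = - \frac{5}{9} + \frac{\left(-12\right) \left(-4\right) - 4}{9} = - \frac{5}{9} + \frac{48 - 4}{9} = - \frac{5}{9} + \frac{1}{9} \cdot 44 = - \frac{5}{9} + \frac{44}{9} = \frac{13}{3}$)
$\frac{1}{U{\left(36,-5 \right)}} = \frac{1}{\frac{13}{3}} = \frac{3}{13}$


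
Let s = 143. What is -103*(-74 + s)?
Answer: -7107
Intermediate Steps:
-103*(-74 + s) = -103*(-74 + 143) = -103*69 = -7107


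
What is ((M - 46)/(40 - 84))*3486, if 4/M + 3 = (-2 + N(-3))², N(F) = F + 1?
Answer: 47061/13 ≈ 3620.1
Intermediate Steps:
N(F) = 1 + F
M = 4/13 (M = 4/(-3 + (-2 + (1 - 3))²) = 4/(-3 + (-2 - 2)²) = 4/(-3 + (-4)²) = 4/(-3 + 16) = 4/13 ≈ 0.30769)
((M - 46)/(40 - 84))*3486 = ((4/13 - 46)/(40 - 84))*3486 = -594/13/(-44)*3486 = -594/13*(-1/44)*3486 = (27/26)*3486 = 47061/13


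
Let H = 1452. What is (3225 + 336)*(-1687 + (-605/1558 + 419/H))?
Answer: -2265142633675/377036 ≈ -6.0078e+6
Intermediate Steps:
(3225 + 336)*(-1687 + (-605/1558 + 419/H)) = (3225 + 336)*(-1687 + (-605/1558 + 419/1452)) = 3561*(-1687 + (-605*1/1558 + 419*(1/1452))) = 3561*(-1687 + (-605/1558 + 419/1452)) = 3561*(-1687 - 112829/1131108) = 3561*(-1908292025/1131108) = -2265142633675/377036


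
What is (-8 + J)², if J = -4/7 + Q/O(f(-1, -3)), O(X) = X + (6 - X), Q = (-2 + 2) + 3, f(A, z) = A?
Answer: 12769/196 ≈ 65.148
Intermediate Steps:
Q = 3 (Q = 0 + 3 = 3)
O(X) = 6
J = -1/14 (J = -4/7 + 3/6 = -4*⅐ + 3*(⅙) = -4/7 + ½ = -1/14 ≈ -0.071429)
(-8 + J)² = (-8 - 1/14)² = (-113/14)² = 12769/196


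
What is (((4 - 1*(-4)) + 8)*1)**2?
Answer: 256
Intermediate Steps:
(((4 - 1*(-4)) + 8)*1)**2 = (((4 + 4) + 8)*1)**2 = ((8 + 8)*1)**2 = (16*1)**2 = 16**2 = 256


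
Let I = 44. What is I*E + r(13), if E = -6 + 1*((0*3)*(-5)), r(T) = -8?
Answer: -272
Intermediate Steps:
E = -6 (E = -6 + 1*(0*(-5)) = -6 + 1*0 = -6 + 0 = -6)
I*E + r(13) = 44*(-6) - 8 = -264 - 8 = -272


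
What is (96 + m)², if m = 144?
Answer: 57600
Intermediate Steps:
(96 + m)² = (96 + 144)² = 240² = 57600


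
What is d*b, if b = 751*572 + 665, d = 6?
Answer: 2581422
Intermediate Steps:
b = 430237 (b = 429572 + 665 = 430237)
d*b = 6*430237 = 2581422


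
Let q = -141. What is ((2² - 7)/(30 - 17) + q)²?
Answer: 3370896/169 ≈ 19946.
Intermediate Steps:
((2² - 7)/(30 - 17) + q)² = ((2² - 7)/(30 - 17) - 141)² = ((4 - 7)/13 - 141)² = (-3*1/13 - 141)² = (-3/13 - 141)² = (-1836/13)² = 3370896/169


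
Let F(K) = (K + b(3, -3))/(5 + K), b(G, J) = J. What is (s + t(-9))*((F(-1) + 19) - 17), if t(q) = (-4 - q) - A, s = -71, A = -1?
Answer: -65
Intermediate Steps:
t(q) = -3 - q (t(q) = (-4 - q) - 1*(-1) = (-4 - q) + 1 = -3 - q)
F(K) = (-3 + K)/(5 + K) (F(K) = (K - 3)/(5 + K) = (-3 + K)/(5 + K))
(s + t(-9))*((F(-1) + 19) - 17) = (-71 + (-3 - 1*(-9)))*(((-3 - 1)/(5 - 1) + 19) - 17) = (-71 + (-3 + 9))*((-4/4 + 19) - 17) = (-71 + 6)*(((1/4)*(-4) + 19) - 17) = -65*((-1 + 19) - 17) = -65*(18 - 17) = -65*1 = -65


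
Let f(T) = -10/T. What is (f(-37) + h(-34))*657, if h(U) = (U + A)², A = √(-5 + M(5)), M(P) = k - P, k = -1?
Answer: 27840375/37 - 44676*I*√11 ≈ 7.5244e+5 - 1.4817e+5*I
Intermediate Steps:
M(P) = -1 - P
A = I*√11 (A = √(-5 + (-1 - 1*5)) = √(-5 + (-1 - 5)) = √(-5 - 6) = √(-11) = I*√11 ≈ 3.3166*I)
h(U) = (U + I*√11)²
(f(-37) + h(-34))*657 = (-10/(-37) + (-34 + I*√11)²)*657 = (-10*(-1/37) + (-34 + I*√11)²)*657 = (10/37 + (-34 + I*√11)²)*657 = 6570/37 + 657*(-34 + I*√11)²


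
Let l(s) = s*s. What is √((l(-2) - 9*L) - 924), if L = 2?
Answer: I*√938 ≈ 30.627*I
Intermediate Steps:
l(s) = s²
√((l(-2) - 9*L) - 924) = √(((-2)² - 9*2) - 924) = √((4 - 18) - 924) = √(-14 - 924) = √(-938) = I*√938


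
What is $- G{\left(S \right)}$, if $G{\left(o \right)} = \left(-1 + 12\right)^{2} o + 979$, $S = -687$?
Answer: $82148$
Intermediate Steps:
$G{\left(o \right)} = 979 + 121 o$ ($G{\left(o \right)} = 11^{2} o + 979 = 121 o + 979 = 979 + 121 o$)
$- G{\left(S \right)} = - (979 + 121 \left(-687\right)) = - (979 - 83127) = \left(-1\right) \left(-82148\right) = 82148$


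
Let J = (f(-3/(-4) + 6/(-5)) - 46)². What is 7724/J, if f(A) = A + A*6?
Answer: 3089600/966289 ≈ 3.1974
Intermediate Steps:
f(A) = 7*A (f(A) = A + 6*A = 7*A)
J = 966289/400 (J = (7*(-3/(-4) + 6/(-5)) - 46)² = (7*(-3*(-¼) + 6*(-⅕)) - 46)² = (7*(¾ - 6/5) - 46)² = (7*(-9/20) - 46)² = (-63/20 - 46)² = (-983/20)² = 966289/400 ≈ 2415.7)
7724/J = 7724/(966289/400) = 7724*(400/966289) = 3089600/966289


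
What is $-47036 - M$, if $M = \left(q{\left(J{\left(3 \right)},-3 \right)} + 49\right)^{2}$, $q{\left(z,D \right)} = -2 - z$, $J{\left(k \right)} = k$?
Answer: $-48972$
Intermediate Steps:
$M = 1936$ ($M = \left(\left(-2 - 3\right) + 49\right)^{2} = \left(-5 + 49\right)^{2} = 44^{2} = 1936$)
$-47036 - M = -47036 - 1936 = -48972$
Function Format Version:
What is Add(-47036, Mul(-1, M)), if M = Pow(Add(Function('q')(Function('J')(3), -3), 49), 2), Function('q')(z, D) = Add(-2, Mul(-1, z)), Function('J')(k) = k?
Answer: -48972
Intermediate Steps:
M = 1936 (M = Pow(Add(Add(-2, Mul(-1, 3)), 49), 2) = Pow(Add(Add(-2, -3), 49), 2) = Pow(Add(-5, 49), 2) = Pow(44, 2) = 1936)
Add(-47036, Mul(-1, M)) = Add(-47036, Mul(-1, 1936)) = Add(-47036, -1936) = -48972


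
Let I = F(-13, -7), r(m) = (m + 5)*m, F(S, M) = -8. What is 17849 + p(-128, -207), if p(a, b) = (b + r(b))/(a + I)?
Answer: 2385857/136 ≈ 17543.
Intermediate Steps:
r(m) = m*(5 + m) (r(m) = (5 + m)*m = m*(5 + m))
I = -8
p(a, b) = (b + b*(5 + b))/(-8 + a) (p(a, b) = (b + b*(5 + b))/(a - 8) = (b + b*(5 + b))/(-8 + a))
17849 + p(-128, -207) = 17849 - 207*(6 - 207)/(-8 - 128) = 17849 - 207*(-201)/(-136) = 17849 - 207*(-1/136)*(-201) = 17849 - 41607/136 = 2385857/136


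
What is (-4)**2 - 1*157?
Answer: -141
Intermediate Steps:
(-4)**2 - 1*157 = 16 - 157 = -141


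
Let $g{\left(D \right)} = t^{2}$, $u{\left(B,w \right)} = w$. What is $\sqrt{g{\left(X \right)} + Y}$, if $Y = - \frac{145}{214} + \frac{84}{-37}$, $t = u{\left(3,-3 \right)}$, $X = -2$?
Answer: $\frac{\sqrt{379438478}}{7918} \approx 2.4601$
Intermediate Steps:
$t = -3$
$g{\left(D \right)} = 9$ ($g{\left(D \right)} = \left(-3\right)^{2} = 9$)
$Y = - \frac{23341}{7918}$ ($Y = \left(-145\right) \frac{1}{214} + 84 \left(- \frac{1}{37}\right) = - \frac{145}{214} - \frac{84}{37} = - \frac{23341}{7918} \approx -2.9478$)
$\sqrt{g{\left(X \right)} + Y} = \sqrt{9 - \frac{23341}{7918}} = \sqrt{\frac{47921}{7918}} = \frac{\sqrt{379438478}}{7918}$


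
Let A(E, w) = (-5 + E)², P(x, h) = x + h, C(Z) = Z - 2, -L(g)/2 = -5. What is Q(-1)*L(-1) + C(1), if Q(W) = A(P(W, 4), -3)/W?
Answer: -41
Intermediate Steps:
L(g) = 10 (L(g) = -2*(-5) = 10)
C(Z) = -2 + Z
P(x, h) = h + x
Q(W) = (-1 + W)²/W (Q(W) = (-5 + (4 + W))²/W = (-1 + W)²/W)
Q(-1)*L(-1) + C(1) = ((-1 - 1)²/(-1))*10 + (-2 + 1) = -1*(-2)²*10 - 1 = -1*4*10 - 1 = -4*10 - 1 = -40 - 1 = -41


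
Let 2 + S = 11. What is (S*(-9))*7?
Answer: -567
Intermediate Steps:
S = 9 (S = -2 + 11 = 9)
(S*(-9))*7 = (9*(-9))*7 = -81*7 = -567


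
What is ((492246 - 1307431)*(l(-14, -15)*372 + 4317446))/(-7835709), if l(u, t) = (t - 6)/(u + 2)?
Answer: 502863986135/1119387 ≈ 4.4923e+5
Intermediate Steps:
l(u, t) = (-6 + t)/(2 + u)
((492246 - 1307431)*(l(-14, -15)*372 + 4317446))/(-7835709) = ((492246 - 1307431)*(((-6 - 15)/(2 - 14))*372 + 4317446))/(-7835709) = -815185*((-21/(-12))*372 + 4317446)*(-1/7835709) = -815185*(-1/12*(-21)*372 + 4317446)*(-1/7835709) = -815185*((7/4)*372 + 4317446)*(-1/7835709) = -815185*(651 + 4317446)*(-1/7835709) = -815185*4318097*(-1/7835709) = -3520047902945*(-1/7835709) = 502863986135/1119387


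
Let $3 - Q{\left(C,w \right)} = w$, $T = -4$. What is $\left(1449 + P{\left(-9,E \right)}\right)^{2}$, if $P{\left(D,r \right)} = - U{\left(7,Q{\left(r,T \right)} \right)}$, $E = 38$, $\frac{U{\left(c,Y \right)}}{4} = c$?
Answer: $2019241$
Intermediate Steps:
$Q{\left(C,w \right)} = 3 - w$
$U{\left(c,Y \right)} = 4 c$
$P{\left(D,r \right)} = -28$ ($P{\left(D,r \right)} = - 4 \cdot 7 = \left(-1\right) 28 = -28$)
$\left(1449 + P{\left(-9,E \right)}\right)^{2} = \left(1449 - 28\right)^{2} = 1421^{2} = 2019241$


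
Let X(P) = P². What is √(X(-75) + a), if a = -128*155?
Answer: I*√14215 ≈ 119.23*I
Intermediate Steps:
a = -19840
√(X(-75) + a) = √((-75)² - 19840) = √(5625 - 19840) = √(-14215) = I*√14215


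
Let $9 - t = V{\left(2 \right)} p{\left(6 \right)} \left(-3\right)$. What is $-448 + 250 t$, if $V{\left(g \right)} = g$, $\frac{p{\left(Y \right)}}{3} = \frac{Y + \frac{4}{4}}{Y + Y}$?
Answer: $4427$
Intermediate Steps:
$p{\left(Y \right)} = \frac{3 \left(1 + Y\right)}{2 Y}$ ($p{\left(Y \right)} = 3 \frac{Y + \frac{4}{4}}{Y + Y} = 3 \frac{Y + 4 \cdot \frac{1}{4}}{2 Y} = 3 \left(Y + 1\right) \frac{1}{2 Y} = 3 \left(1 + Y\right) \frac{1}{2 Y} = 3 \frac{1 + Y}{2 Y} = \frac{3 \left(1 + Y\right)}{2 Y}$)
$t = \frac{39}{2}$ ($t = 9 - 2 \frac{3 \left(1 + 6\right)}{2 \cdot 6} \left(-3\right) = 9 - 2 \cdot \frac{3}{2} \cdot \frac{1}{6} \cdot 7 \left(-3\right) = 9 - 2 \cdot \frac{7}{4} \left(-3\right) = 9 - \frac{7}{2} \left(-3\right) = 9 - - \frac{21}{2} = 9 + \frac{21}{2} = \frac{39}{2} \approx 19.5$)
$-448 + 250 t = -448 + 250 \cdot \frac{39}{2} = -448 + 4875 = 4427$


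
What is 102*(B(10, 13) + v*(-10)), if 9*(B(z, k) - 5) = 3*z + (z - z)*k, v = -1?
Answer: 1870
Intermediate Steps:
B(z, k) = 5 + z/3 (B(z, k) = 5 + (3*z + (z - z)*k)/9 = 5 + (3*z + 0*k)/9 = 5 + (3*z + 0)/9 = 5 + (3*z)/9 = 5 + z/3)
102*(B(10, 13) + v*(-10)) = 102*((5 + (1/3)*10) - 1*(-10)) = 102*((5 + 10/3) + 10) = 102*(25/3 + 10) = 102*(55/3) = 1870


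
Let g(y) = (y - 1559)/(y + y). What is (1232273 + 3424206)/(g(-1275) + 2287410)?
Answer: 5937010725/2916449167 ≈ 2.0357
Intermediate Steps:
g(y) = (-1559 + y)/(2*y) (g(y) = (-1559 + y)/((2*y)) = (-1559 + y)*(1/(2*y)) = (-1559 + y)/(2*y))
(1232273 + 3424206)/(g(-1275) + 2287410) = (1232273 + 3424206)/((1/2)*(-1559 - 1275)/(-1275) + 2287410) = 4656479/((1/2)*(-1/1275)*(-2834) + 2287410) = 4656479/(1417/1275 + 2287410) = 4656479/(2916449167/1275) = 4656479*(1275/2916449167) = 5937010725/2916449167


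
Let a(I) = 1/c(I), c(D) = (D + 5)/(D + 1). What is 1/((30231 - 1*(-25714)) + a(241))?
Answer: 123/6881356 ≈ 1.7874e-5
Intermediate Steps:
c(D) = (5 + D)/(1 + D)
a(I) = (1 + I)/(5 + I) (a(I) = 1/((5 + I)/(1 + I)) = (1 + I)/(5 + I))
1/((30231 - 1*(-25714)) + a(241)) = 1/((30231 - 1*(-25714)) + (1 + 241)/(5 + 241)) = 1/((30231 + 25714) + 242/246) = 1/(55945 + (1/246)*242) = 1/(55945 + 121/123) = 1/(6881356/123) = 123/6881356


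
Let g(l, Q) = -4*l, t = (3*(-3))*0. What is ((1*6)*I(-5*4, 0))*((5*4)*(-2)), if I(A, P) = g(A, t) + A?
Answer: -14400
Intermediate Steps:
t = 0 (t = -9*0 = 0)
I(A, P) = -3*A (I(A, P) = -4*A + A = -3*A)
((1*6)*I(-5*4, 0))*((5*4)*(-2)) = ((1*6)*(-(-15)*4))*((5*4)*(-2)) = (6*(-3*(-20)))*(20*(-2)) = (6*60)*(-40) = 360*(-40) = -14400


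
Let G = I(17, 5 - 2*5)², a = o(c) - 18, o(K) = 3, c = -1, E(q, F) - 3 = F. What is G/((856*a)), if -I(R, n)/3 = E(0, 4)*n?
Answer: -735/856 ≈ -0.85864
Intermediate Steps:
E(q, F) = 3 + F
I(R, n) = -21*n (I(R, n) = -3*(3 + 4)*n = -21*n)
a = -15 (a = 3 - 18 = -15)
G = 11025 (G = (-21*(5 - 2*5))² = (-21*(5 - 10))² = (-21*(-5))² = 105² = 11025)
G/((856*a)) = 11025/((856*(-15))) = 11025/(-12840) = 11025*(-1/12840) = -735/856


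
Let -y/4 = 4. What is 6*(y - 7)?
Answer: -138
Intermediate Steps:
y = -16 (y = -4*4 = -16)
6*(y - 7) = 6*(-16 - 7) = 6*(-23) = -138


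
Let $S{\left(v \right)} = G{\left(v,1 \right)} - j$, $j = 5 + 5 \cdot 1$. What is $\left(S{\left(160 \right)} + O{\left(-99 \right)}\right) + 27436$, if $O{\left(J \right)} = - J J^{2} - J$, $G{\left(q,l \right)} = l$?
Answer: $997825$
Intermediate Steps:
$j = 10$ ($j = 5 + 5 = 10$)
$O{\left(J \right)} = - J - J^{3}$ ($O{\left(J \right)} = - J^{3} - J = - J - J^{3}$)
$S{\left(v \right)} = -9$ ($S{\left(v \right)} = 1 - 10 = -9$)
$\left(S{\left(160 \right)} + O{\left(-99 \right)}\right) + 27436 = \left(-9 - -970398\right) + 27436 = \left(-9 + \left(99 - -970299\right)\right) + 27436 = \left(-9 + \left(99 + 970299\right)\right) + 27436 = \left(-9 + 970398\right) + 27436 = 970389 + 27436 = 997825$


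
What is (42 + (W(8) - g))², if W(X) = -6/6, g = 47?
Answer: 36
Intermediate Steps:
W(X) = -1 (W(X) = -6*⅙ = -1)
(42 + (W(8) - g))² = (42 + (-1 - 1*47))² = (42 + (-1 - 47))² = (42 - 48)² = (-6)² = 36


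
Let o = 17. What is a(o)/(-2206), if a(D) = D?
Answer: -17/2206 ≈ -0.0077063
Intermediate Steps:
a(o)/(-2206) = 17/(-2206) = 17*(-1/2206) = -17/2206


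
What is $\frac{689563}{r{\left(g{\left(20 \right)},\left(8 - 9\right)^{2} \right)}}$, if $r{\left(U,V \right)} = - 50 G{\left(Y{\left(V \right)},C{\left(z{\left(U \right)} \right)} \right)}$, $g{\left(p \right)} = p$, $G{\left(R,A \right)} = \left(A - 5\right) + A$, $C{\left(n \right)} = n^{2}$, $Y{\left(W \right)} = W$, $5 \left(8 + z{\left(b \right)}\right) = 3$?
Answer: $- \frac{689563}{5226} \approx -131.95$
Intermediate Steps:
$z{\left(b \right)} = - \frac{37}{5}$ ($z{\left(b \right)} = -8 + \frac{1}{5} \cdot 3 = -8 + \frac{3}{5} = - \frac{37}{5}$)
$G{\left(R,A \right)} = -5 + 2 A$ ($G{\left(R,A \right)} = \left(-5 + A\right) + A = -5 + 2 A$)
$r{\left(U,V \right)} = -5226$ ($r{\left(U,V \right)} = - 50 \left(-5 + 2 \left(- \frac{37}{5}\right)^{2}\right) = - 50 \left(-5 + 2 \cdot \frac{1369}{25}\right) = - 50 \left(-5 + \frac{2738}{25}\right) = \left(-50\right) \frac{2613}{25} = -5226$)
$\frac{689563}{r{\left(g{\left(20 \right)},\left(8 - 9\right)^{2} \right)}} = \frac{689563}{-5226} = 689563 \left(- \frac{1}{5226}\right) = - \frac{689563}{5226}$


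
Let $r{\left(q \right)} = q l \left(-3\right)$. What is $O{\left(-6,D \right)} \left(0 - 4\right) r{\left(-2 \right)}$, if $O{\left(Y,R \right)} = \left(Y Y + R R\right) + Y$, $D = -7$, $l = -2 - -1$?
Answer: $1896$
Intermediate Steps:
$l = -1$ ($l = -2 + 1 = -1$)
$r{\left(q \right)} = 3 q$ ($r{\left(q \right)} = q \left(-1\right) \left(-3\right) = - q \left(-3\right) = 3 q$)
$O{\left(Y,R \right)} = Y + R^{2} + Y^{2}$ ($O{\left(Y,R \right)} = \left(Y^{2} + R^{2}\right) + Y = \left(R^{2} + Y^{2}\right) + Y = Y + R^{2} + Y^{2}$)
$O{\left(-6,D \right)} \left(0 - 4\right) r{\left(-2 \right)} = \left(-6 + \left(-7\right)^{2} + \left(-6\right)^{2}\right) \left(0 - 4\right) 3 \left(-2\right) = \left(-6 + 49 + 36\right) \left(\left(-4\right) \left(-6\right)\right) = 79 \cdot 24 = 1896$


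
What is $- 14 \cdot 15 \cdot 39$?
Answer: $-8190$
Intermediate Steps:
$- 14 \cdot 15 \cdot 39 = \left(-14\right) 585 = -8190$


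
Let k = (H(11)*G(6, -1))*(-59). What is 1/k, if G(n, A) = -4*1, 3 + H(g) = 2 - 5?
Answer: -1/1416 ≈ -0.00070621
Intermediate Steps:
H(g) = -6 (H(g) = -3 + (2 - 5) = -3 - 3 = -6)
G(n, A) = -4
k = -1416 (k = -6*(-4)*(-59) = 24*(-59) = -1416)
1/k = 1/(-1416) = -1/1416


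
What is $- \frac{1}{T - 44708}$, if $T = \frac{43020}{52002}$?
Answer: $\frac{2889}{129159022} \approx 2.2368 \cdot 10^{-5}$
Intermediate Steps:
$T = \frac{2390}{2889}$ ($T = 43020 \cdot \frac{1}{52002} = \frac{2390}{2889} \approx 0.82728$)
$- \frac{1}{T - 44708} = - \frac{1}{\frac{2390}{2889} - 44708} = - \frac{1}{- \frac{129159022}{2889}} = \left(-1\right) \left(- \frac{2889}{129159022}\right) = \frac{2889}{129159022}$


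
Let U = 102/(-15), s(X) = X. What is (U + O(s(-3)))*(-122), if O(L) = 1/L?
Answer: 13054/15 ≈ 870.27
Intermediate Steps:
U = -34/5 (U = 102*(-1/15) = -34/5 ≈ -6.8000)
(U + O(s(-3)))*(-122) = (-34/5 + 1/(-3))*(-122) = (-34/5 - ⅓)*(-122) = -107/15*(-122) = 13054/15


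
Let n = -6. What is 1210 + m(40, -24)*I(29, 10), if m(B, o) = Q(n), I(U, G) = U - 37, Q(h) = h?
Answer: 1258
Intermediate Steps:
I(U, G) = -37 + U
m(B, o) = -6
1210 + m(40, -24)*I(29, 10) = 1210 - 6*(-37 + 29) = 1210 - 6*(-8) = 1210 + 48 = 1258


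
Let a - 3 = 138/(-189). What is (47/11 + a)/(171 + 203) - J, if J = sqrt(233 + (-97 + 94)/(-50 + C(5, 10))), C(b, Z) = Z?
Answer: 2267/129591 - sqrt(93230)/20 ≈ -15.249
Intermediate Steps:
a = 143/63 (a = 3 + 138/(-189) = 3 + 138*(-1/189) = 3 - 46/63 = 143/63 ≈ 2.2698)
J = sqrt(93230)/20 (J = sqrt(233 + (-97 + 94)/(-50 + 10)) = sqrt(233 - 3/(-40)) = sqrt(233 - 3*(-1/40)) = sqrt(233 + 3/40) = sqrt(9323/40) = sqrt(93230)/20 ≈ 15.267)
(47/11 + a)/(171 + 203) - J = (47/11 + 143/63)/(171 + 203) - sqrt(93230)/20 = (47*(1/11) + 143/63)/374 - sqrt(93230)/20 = (47/11 + 143/63)*(1/374) - sqrt(93230)/20 = (4534/693)*(1/374) - sqrt(93230)/20 = 2267/129591 - sqrt(93230)/20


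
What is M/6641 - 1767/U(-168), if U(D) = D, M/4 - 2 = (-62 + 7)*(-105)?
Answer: 5205597/371896 ≈ 13.997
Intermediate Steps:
M = 23108 (M = 8 + 4*((-62 + 7)*(-105)) = 8 + 4*(-55*(-105)) = 8 + 4*5775 = 8 + 23100 = 23108)
M/6641 - 1767/U(-168) = 23108/6641 - 1767/(-168) = 23108*(1/6641) - 1767*(-1/168) = 23108/6641 + 589/56 = 5205597/371896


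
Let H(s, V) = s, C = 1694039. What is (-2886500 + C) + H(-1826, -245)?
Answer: -1194287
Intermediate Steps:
(-2886500 + C) + H(-1826, -245) = (-2886500 + 1694039) - 1826 = -1192461 - 1826 = -1194287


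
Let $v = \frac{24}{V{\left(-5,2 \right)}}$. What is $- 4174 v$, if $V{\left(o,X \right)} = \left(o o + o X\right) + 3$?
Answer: $- \frac{16696}{3} \approx -5565.3$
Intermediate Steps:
$V{\left(o,X \right)} = 3 + o^{2} + X o$ ($V{\left(o,X \right)} = \left(o^{2} + X o\right) + 3 = 3 + o^{2} + X o$)
$v = \frac{4}{3}$ ($v = \frac{24}{3 + \left(-5\right)^{2} + 2 \left(-5\right)} = \frac{24}{3 + 25 - 10} = \frac{24}{18} = 24 \cdot \frac{1}{18} = \frac{4}{3} \approx 1.3333$)
$- 4174 v = \left(-4174\right) \frac{4}{3} = - \frac{16696}{3}$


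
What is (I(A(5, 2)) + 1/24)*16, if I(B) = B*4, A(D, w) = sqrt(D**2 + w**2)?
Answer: 2/3 + 64*sqrt(29) ≈ 345.32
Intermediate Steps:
I(B) = 4*B
(I(A(5, 2)) + 1/24)*16 = (4*sqrt(5**2 + 2**2) + 1/24)*16 = (4*sqrt(25 + 4) + 1/24)*16 = (4*sqrt(29) + 1/24)*16 = (1/24 + 4*sqrt(29))*16 = 2/3 + 64*sqrt(29)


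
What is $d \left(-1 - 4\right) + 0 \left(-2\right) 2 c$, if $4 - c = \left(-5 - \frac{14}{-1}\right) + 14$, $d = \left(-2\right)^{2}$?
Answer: $-20$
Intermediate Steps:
$d = 4$
$c = -19$ ($c = 4 - \left(\left(-5 - \frac{14}{-1}\right) + 14\right) = 4 - \left(\left(-5 - -14\right) + 14\right) = 4 - \left(\left(-5 + 14\right) + 14\right) = 4 - \left(9 + 14\right) = 4 - 23 = -19$)
$d \left(-1 - 4\right) + 0 \left(-2\right) 2 c = 4 \left(-1 - 4\right) + 0 \left(-2\right) 2 \left(-19\right) = 4 \left(-5\right) + 0 \cdot 2 \left(-19\right) = -20 + 0 \left(-19\right) = -20 + 0 = -20$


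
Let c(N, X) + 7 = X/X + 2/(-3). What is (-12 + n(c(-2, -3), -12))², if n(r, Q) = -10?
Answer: 484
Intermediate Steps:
c(N, X) = -20/3 (c(N, X) = -7 + (X/X + 2/(-3)) = -7 + (1 + 2*(-⅓)) = -7 + (1 - ⅔) = -7 + ⅓ = -20/3)
(-12 + n(c(-2, -3), -12))² = (-12 - 10)² = (-22)² = 484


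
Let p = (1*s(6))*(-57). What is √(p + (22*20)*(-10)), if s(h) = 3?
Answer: I*√4571 ≈ 67.609*I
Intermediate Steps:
p = -171 (p = (1*3)*(-57) = 3*(-57) = -171)
√(p + (22*20)*(-10)) = √(-171 + (22*20)*(-10)) = √(-171 + 440*(-10)) = √(-171 - 4400) = √(-4571) = I*√4571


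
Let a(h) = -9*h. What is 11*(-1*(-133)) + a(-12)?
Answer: 1571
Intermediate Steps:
11*(-1*(-133)) + a(-12) = 11*(-1*(-133)) - 9*(-12) = 11*133 + 108 = 1463 + 108 = 1571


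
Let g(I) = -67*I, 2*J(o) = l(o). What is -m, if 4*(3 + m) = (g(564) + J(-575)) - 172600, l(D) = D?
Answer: 421375/8 ≈ 52672.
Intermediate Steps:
J(o) = o/2
m = -421375/8 (m = -3 + ((-67*564 + (½)*(-575)) - 172600)/4 = -3 + ((-37788 - 575/2) - 172600)/4 = -3 + (-76151/2 - 172600)/4 = -3 + (¼)*(-421351/2) = -3 - 421351/8 = -421375/8 ≈ -52672.)
-m = -1*(-421375/8) = 421375/8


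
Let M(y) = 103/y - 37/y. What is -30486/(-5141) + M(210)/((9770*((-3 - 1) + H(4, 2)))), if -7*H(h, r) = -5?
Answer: 34252488749/5776170550 ≈ 5.9300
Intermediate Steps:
M(y) = 66/y
H(h, r) = 5/7 (H(h, r) = -⅐*(-5) = 5/7)
-30486/(-5141) + M(210)/((9770*((-3 - 1) + H(4, 2)))) = -30486/(-5141) + (66/210)/((9770*((-3 - 1) + 5/7))) = -30486*(-1/5141) + (66*(1/210))/((9770*(-4 + 5/7))) = 30486/5141 + 11/(35*((9770*(-23/7)))) = 30486/5141 + 11/(35*(-224710/7)) = 30486/5141 + (11/35)*(-7/224710) = 30486/5141 - 11/1123550 = 34252488749/5776170550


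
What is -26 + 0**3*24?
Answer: -26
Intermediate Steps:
-26 + 0**3*24 = -26 + 0*24 = -26 + 0 = -26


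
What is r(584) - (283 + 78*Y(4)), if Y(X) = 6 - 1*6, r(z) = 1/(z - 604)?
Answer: -5661/20 ≈ -283.05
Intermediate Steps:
r(z) = 1/(-604 + z)
Y(X) = 0 (Y(X) = 6 - 6 = 0)
r(584) - (283 + 78*Y(4)) = 1/(-604 + 584) - (283 + 78*0) = 1/(-20) - (283 + 0) = -1/20 - 1*283 = -1/20 - 283 = -5661/20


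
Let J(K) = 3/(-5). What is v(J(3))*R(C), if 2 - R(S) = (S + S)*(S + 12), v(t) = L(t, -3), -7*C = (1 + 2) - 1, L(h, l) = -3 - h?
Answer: -5112/245 ≈ -20.865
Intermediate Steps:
C = -2/7 (C = -((1 + 2) - 1)/7 = -(3 - 1)/7 = -1/7*2 = -2/7 ≈ -0.28571)
J(K) = -3/5 (J(K) = 3*(-1/5) = -3/5)
v(t) = -3 - t
R(S) = 2 - 2*S*(12 + S) (R(S) = 2 - (S + S)*(S + 12) = 2 - 2*S*(12 + S))
v(J(3))*R(C) = (-3 - 1*(-3/5))*(2 - 24*(-2/7) - 2*(-2/7)**2) = (-3 + 3/5)*(2 + 48/7 - 2*4/49) = -12*(2 + 48/7 - 8/49)/5 = -12/5*426/49 = -5112/245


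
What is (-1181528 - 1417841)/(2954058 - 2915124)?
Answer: -2599369/38934 ≈ -66.763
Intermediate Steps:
(-1181528 - 1417841)/(2954058 - 2915124) = -2599369/38934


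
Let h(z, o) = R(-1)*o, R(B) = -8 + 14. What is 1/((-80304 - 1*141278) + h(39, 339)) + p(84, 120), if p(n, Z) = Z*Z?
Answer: 3161491199/219548 ≈ 14400.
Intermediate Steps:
R(B) = 6
p(n, Z) = Z**2
h(z, o) = 6*o
1/((-80304 - 1*141278) + h(39, 339)) + p(84, 120) = 1/((-80304 - 1*141278) + 6*339) + 120**2 = 1/((-80304 - 141278) + 2034) + 14400 = 1/(-221582 + 2034) + 14400 = 1/(-219548) + 14400 = -1/219548 + 14400 = 3161491199/219548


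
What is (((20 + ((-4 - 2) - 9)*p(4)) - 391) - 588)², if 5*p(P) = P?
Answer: 942841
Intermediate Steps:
p(P) = P/5
(((20 + ((-4 - 2) - 9)*p(4)) - 391) - 588)² = (((20 + ((-4 - 2) - 9)*((⅕)*4)) - 391) - 588)² = (((20 + (-6 - 9)*(⅘)) - 391) - 588)² = (((20 - 15*⅘) - 391) - 588)² = (((20 - 12) - 391) - 588)² = ((8 - 391) - 588)² = (-383 - 588)² = (-971)² = 942841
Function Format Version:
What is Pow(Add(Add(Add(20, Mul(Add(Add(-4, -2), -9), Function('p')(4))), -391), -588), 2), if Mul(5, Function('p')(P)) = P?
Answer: 942841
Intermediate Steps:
Function('p')(P) = Mul(Rational(1, 5), P)
Pow(Add(Add(Add(20, Mul(Add(Add(-4, -2), -9), Function('p')(4))), -391), -588), 2) = Pow(Add(Add(Add(20, Mul(Add(Add(-4, -2), -9), Mul(Rational(1, 5), 4))), -391), -588), 2) = Pow(Add(Add(Add(20, Mul(Add(-6, -9), Rational(4, 5))), -391), -588), 2) = Pow(Add(Add(Add(20, Mul(-15, Rational(4, 5))), -391), -588), 2) = Pow(Add(Add(Add(20, -12), -391), -588), 2) = Pow(Add(Add(8, -391), -588), 2) = Pow(Add(-383, -588), 2) = Pow(-971, 2) = 942841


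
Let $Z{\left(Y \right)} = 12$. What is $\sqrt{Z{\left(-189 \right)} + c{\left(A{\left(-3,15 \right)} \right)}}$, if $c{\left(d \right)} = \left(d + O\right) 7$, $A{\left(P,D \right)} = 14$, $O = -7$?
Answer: $\sqrt{61} \approx 7.8102$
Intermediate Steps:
$c{\left(d \right)} = -49 + 7 d$ ($c{\left(d \right)} = \left(d - 7\right) 7 = \left(-7 + d\right) 7 = -49 + 7 d$)
$\sqrt{Z{\left(-189 \right)} + c{\left(A{\left(-3,15 \right)} \right)}} = \sqrt{12 + \left(-49 + 7 \cdot 14\right)} = \sqrt{12 + \left(-49 + 98\right)} = \sqrt{12 + 49} = \sqrt{61}$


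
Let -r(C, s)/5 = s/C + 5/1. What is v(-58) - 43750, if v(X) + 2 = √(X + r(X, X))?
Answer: -43752 + 2*I*√22 ≈ -43752.0 + 9.3808*I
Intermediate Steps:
r(C, s) = -25 - 5*s/C (r(C, s) = -5*(s/C + 5/1) = -5*(s/C + 5*1) = -5*(s/C + 5) = -5*(5 + s/C) = -25 - 5*s/C)
v(X) = -2 + √(-30 + X) (v(X) = -2 + √(X + (-25 - 5*X/X)) = -2 + √(X + (-25 - 5)) = -2 + √(X - 30) = -2 + √(-30 + X))
v(-58) - 43750 = (-2 + √(-30 - 58)) - 43750 = (-2 + √(-88)) - 43750 = (-2 + 2*I*√22) - 43750 = -43752 + 2*I*√22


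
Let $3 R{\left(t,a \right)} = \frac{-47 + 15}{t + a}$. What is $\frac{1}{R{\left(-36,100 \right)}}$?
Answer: $-6$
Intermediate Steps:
$R{\left(t,a \right)} = - \frac{32}{3 \left(a + t\right)}$ ($R{\left(t,a \right)} = \frac{\left(-47 + 15\right) \frac{1}{t + a}}{3} = \frac{\left(-32\right) \frac{1}{a + t}}{3} = - \frac{32}{3 \left(a + t\right)}$)
$\frac{1}{R{\left(-36,100 \right)}} = \frac{1}{\left(-32\right) \frac{1}{3 \cdot 100 + 3 \left(-36\right)}} = \frac{1}{\left(-32\right) \frac{1}{300 - 108}} = \frac{1}{\left(-32\right) \frac{1}{192}} = \frac{1}{- \frac{1}{6}} = -6$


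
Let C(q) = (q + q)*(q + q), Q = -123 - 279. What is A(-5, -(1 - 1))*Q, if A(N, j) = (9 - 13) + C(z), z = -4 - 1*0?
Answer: -24120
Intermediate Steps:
Q = -402
z = -4 (z = -4 + 0 = -4)
C(q) = 4*q² (C(q) = (2*q)*(2*q) = 4*q²)
A(N, j) = 60 (A(N, j) = (9 - 13) + 4*(-4)² = -4 + 4*16 = -4 + 64 = 60)
A(-5, -(1 - 1))*Q = 60*(-402) = -24120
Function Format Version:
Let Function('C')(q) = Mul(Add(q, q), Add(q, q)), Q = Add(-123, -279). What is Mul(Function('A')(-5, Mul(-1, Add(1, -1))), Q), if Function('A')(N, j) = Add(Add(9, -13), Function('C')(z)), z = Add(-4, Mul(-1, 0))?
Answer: -24120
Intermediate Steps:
Q = -402
z = -4 (z = Add(-4, 0) = -4)
Function('C')(q) = Mul(4, Pow(q, 2)) (Function('C')(q) = Mul(Mul(2, q), Mul(2, q)) = Mul(4, Pow(q, 2)))
Function('A')(N, j) = 60 (Function('A')(N, j) = Add(Add(9, -13), Mul(4, Pow(-4, 2))) = Add(-4, Mul(4, 16)) = Add(-4, 64) = 60)
Mul(Function('A')(-5, Mul(-1, Add(1, -1))), Q) = Mul(60, -402) = -24120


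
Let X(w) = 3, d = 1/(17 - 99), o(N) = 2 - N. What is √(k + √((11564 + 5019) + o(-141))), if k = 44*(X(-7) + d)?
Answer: √(220990 + 1681*√16726)/41 ≈ 16.149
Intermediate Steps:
d = -1/82 (d = 1/(-82) = -1/82 ≈ -0.012195)
k = 5390/41 (k = 44*(3 - 1/82) = 44*(245/82) = 5390/41 ≈ 131.46)
√(k + √((11564 + 5019) + o(-141))) = √(5390/41 + √((11564 + 5019) + (2 - 1*(-141)))) = √(5390/41 + √(16583 + (2 + 141))) = √(5390/41 + √(16583 + 143)) = √(5390/41 + √16726)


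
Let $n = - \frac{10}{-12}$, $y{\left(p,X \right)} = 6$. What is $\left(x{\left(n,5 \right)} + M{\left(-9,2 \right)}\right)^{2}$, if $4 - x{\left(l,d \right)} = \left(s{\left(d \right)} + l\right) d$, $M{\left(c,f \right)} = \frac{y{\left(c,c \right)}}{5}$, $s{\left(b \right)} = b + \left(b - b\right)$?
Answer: $\frac{516961}{900} \approx 574.4$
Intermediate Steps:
$s{\left(b \right)} = b$ ($s{\left(b \right)} = b + 0 = b$)
$M{\left(c,f \right)} = \frac{6}{5}$
$n = \frac{5}{6}$ ($n = \left(-10\right) \left(- \frac{1}{12}\right) = \frac{5}{6} \approx 0.83333$)
$x{\left(l,d \right)} = 4 - d \left(d + l\right)$ ($x{\left(l,d \right)} = 4 - \left(d + l\right) d = 4 - d \left(d + l\right)$)
$\left(x{\left(n,5 \right)} + M{\left(-9,2 \right)}\right)^{2} = \left(\left(4 - 5^{2} - 5 \cdot \frac{5}{6}\right) + \frac{6}{5}\right)^{2} = \left(\left(4 - 25 - \frac{25}{6}\right) + \frac{6}{5}\right)^{2} = \left(- \frac{151}{6} + \frac{6}{5}\right)^{2} = \left(- \frac{719}{30}\right)^{2} = \frac{516961}{900}$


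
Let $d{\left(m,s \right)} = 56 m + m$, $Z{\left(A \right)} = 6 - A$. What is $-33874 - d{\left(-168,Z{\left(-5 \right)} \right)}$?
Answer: $-24298$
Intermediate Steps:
$d{\left(m,s \right)} = 57 m$
$-33874 - d{\left(-168,Z{\left(-5 \right)} \right)} = -33874 - 57 \left(-168\right) = -33874 - -9576 = -33874 + 9576 = -24298$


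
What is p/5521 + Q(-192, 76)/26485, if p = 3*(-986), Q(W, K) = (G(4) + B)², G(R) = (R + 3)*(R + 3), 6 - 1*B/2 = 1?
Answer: -59124029/146223685 ≈ -0.40434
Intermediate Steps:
B = 10 (B = 12 - 2*1 = 12 - 2 = 10)
G(R) = (3 + R)² (G(R) = (3 + R)*(3 + R) = (3 + R)²)
Q(W, K) = 3481 (Q(W, K) = ((3 + 4)² + 10)² = (7² + 10)² = (49 + 10)² = 59² = 3481)
p = -2958
p/5521 + Q(-192, 76)/26485 = -2958/5521 + 3481/26485 = -59124029/146223685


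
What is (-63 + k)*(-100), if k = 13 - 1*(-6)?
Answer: 4400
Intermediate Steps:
k = 19 (k = 13 + 6 = 19)
(-63 + k)*(-100) = (-63 + 19)*(-100) = -44*(-100) = 4400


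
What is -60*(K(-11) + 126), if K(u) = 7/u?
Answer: -82740/11 ≈ -7521.8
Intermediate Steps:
-60*(K(-11) + 126) = -60*(7/(-11) + 126) = -60*(7*(-1/11) + 126) = -60*(-7/11 + 126) = -60*1379/11 = -82740/11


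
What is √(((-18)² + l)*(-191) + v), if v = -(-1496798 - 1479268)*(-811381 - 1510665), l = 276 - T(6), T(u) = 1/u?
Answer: 5*I*√9951209662470/6 ≈ 2.6288e+6*I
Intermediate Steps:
l = 1655/6 (l = 276 - 1/6 = 276 - 1*⅙ = 276 - ⅙ = 1655/6 ≈ 275.83)
v = -6910562151036 (v = -(-2976066)*(-2322046) = -1*6910562151036 = -6910562151036)
√(((-18)² + l)*(-191) + v) = √(((-18)² + 1655/6)*(-191) - 6910562151036) = √((324 + 1655/6)*(-191) - 6910562151036) = √((3599/6)*(-191) - 6910562151036) = √(-687409/6 - 6910562151036) = √(-41463373593625/6) = 5*I*√9951209662470/6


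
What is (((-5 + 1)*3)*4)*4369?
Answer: -209712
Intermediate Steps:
(((-5 + 1)*3)*4)*4369 = (-4*3*4)*4369 = -12*4*4369 = -48*4369 = -209712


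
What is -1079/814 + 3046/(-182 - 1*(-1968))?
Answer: 276175/726902 ≈ 0.37993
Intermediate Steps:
-1079/814 + 3046/(-182 - 1*(-1968)) = -1079*1/814 + 3046/(-182 + 1968) = -1079/814 + 3046/1786 = -1079/814 + 3046*(1/1786) = -1079/814 + 1523/893 = 276175/726902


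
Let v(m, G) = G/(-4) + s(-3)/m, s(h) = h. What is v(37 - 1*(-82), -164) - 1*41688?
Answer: -4955996/119 ≈ -41647.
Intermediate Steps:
v(m, G) = -3/m - G/4 (v(m, G) = G/(-4) - 3/m = G*(-¼) - 3/m = -G/4 - 3/m = -3/m - G/4)
v(37 - 1*(-82), -164) - 1*41688 = (-3/(37 - 1*(-82)) - ¼*(-164)) - 1*41688 = (-3/(37 + 82) + 41) - 41688 = (-3/119 + 41) - 41688 = 4876/119 - 41688 = -4955996/119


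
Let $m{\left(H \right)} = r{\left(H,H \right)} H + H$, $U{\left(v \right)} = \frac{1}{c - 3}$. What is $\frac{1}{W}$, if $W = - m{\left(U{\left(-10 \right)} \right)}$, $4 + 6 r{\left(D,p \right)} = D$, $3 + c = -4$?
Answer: $\frac{600}{19} \approx 31.579$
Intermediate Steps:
$c = -7$ ($c = -3 - 4 = -7$)
$U{\left(v \right)} = - \frac{1}{10}$ ($U{\left(v \right)} = \frac{1}{-7 - 3} = \frac{1}{-10} = - \frac{1}{10}$)
$r{\left(D,p \right)} = - \frac{2}{3} + \frac{D}{6}$
$m{\left(H \right)} = H + H \left(- \frac{2}{3} + \frac{H}{6}\right)$ ($m{\left(H \right)} = \left(- \frac{2}{3} + \frac{H}{6}\right) H + H = H \left(- \frac{2}{3} + \frac{H}{6}\right) + H = H + H \left(- \frac{2}{3} + \frac{H}{6}\right)$)
$W = \frac{19}{600}$ ($W = - \frac{\left(-1\right) \left(2 - \frac{1}{10}\right)}{6 \cdot 10} = - \frac{\left(-1\right) 19}{6 \cdot 10 \cdot 10} = \left(-1\right) \left(- \frac{19}{600}\right) = \frac{19}{600} \approx 0.031667$)
$\frac{1}{W} = \frac{1}{\frac{19}{600}} = \frac{600}{19}$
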